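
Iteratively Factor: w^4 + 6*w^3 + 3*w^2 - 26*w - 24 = (w + 1)*(w^3 + 5*w^2 - 2*w - 24) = (w + 1)*(w + 4)*(w^2 + w - 6) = (w + 1)*(w + 3)*(w + 4)*(w - 2)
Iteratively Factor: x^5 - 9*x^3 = (x - 3)*(x^4 + 3*x^3) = x*(x - 3)*(x^3 + 3*x^2) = x*(x - 3)*(x + 3)*(x^2) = x^2*(x - 3)*(x + 3)*(x)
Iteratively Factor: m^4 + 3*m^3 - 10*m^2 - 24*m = (m + 2)*(m^3 + m^2 - 12*m) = m*(m + 2)*(m^2 + m - 12) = m*(m - 3)*(m + 2)*(m + 4)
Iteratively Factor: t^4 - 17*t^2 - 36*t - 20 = (t - 5)*(t^3 + 5*t^2 + 8*t + 4) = (t - 5)*(t + 2)*(t^2 + 3*t + 2) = (t - 5)*(t + 1)*(t + 2)*(t + 2)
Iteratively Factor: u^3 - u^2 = (u)*(u^2 - u) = u^2*(u - 1)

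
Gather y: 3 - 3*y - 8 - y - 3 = -4*y - 8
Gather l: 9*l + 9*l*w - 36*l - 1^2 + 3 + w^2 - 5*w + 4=l*(9*w - 27) + w^2 - 5*w + 6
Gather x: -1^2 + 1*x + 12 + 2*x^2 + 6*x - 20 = 2*x^2 + 7*x - 9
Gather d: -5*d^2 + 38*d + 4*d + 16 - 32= -5*d^2 + 42*d - 16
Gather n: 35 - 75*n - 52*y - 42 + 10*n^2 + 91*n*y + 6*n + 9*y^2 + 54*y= 10*n^2 + n*(91*y - 69) + 9*y^2 + 2*y - 7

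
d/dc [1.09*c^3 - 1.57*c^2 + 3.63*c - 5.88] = 3.27*c^2 - 3.14*c + 3.63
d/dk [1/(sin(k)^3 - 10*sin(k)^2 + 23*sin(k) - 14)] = (-3*sin(k)^2 + 20*sin(k) - 23)*cos(k)/(sin(k)^3 - 10*sin(k)^2 + 23*sin(k) - 14)^2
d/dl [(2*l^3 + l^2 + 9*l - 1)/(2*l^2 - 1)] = (4*l^4 - 24*l^2 + 2*l - 9)/(4*l^4 - 4*l^2 + 1)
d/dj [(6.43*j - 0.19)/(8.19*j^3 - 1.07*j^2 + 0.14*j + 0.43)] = (-105.3234*j^3 + 11.5484*j^2 - 0.4066*j + 2.7915)/(67.0761*j^6 - 17.5266*j^5 + 3.4381*j^4 + 6.7438*j^3 - 0.9006*j^2 + 0.1204*j + 0.1849)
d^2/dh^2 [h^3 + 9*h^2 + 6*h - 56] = 6*h + 18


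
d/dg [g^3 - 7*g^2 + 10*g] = 3*g^2 - 14*g + 10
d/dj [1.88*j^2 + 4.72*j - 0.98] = 3.76*j + 4.72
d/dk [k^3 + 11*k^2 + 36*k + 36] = 3*k^2 + 22*k + 36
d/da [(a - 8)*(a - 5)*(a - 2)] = 3*a^2 - 30*a + 66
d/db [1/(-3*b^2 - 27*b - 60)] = (2*b + 9)/(3*(b^2 + 9*b + 20)^2)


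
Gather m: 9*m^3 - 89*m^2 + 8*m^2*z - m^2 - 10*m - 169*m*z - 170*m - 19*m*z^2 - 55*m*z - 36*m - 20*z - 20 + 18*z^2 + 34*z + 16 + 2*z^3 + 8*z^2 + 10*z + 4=9*m^3 + m^2*(8*z - 90) + m*(-19*z^2 - 224*z - 216) + 2*z^3 + 26*z^2 + 24*z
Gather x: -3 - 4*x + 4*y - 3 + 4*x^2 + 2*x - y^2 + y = 4*x^2 - 2*x - y^2 + 5*y - 6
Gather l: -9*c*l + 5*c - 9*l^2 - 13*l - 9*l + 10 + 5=5*c - 9*l^2 + l*(-9*c - 22) + 15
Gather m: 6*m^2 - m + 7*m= 6*m^2 + 6*m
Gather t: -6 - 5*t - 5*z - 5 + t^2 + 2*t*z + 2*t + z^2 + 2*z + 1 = t^2 + t*(2*z - 3) + z^2 - 3*z - 10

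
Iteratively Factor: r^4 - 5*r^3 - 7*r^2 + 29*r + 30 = (r - 5)*(r^3 - 7*r - 6) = (r - 5)*(r - 3)*(r^2 + 3*r + 2) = (r - 5)*(r - 3)*(r + 1)*(r + 2)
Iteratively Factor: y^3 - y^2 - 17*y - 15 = (y + 1)*(y^2 - 2*y - 15) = (y - 5)*(y + 1)*(y + 3)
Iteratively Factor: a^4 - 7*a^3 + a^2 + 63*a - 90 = (a + 3)*(a^3 - 10*a^2 + 31*a - 30) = (a - 2)*(a + 3)*(a^2 - 8*a + 15) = (a - 5)*(a - 2)*(a + 3)*(a - 3)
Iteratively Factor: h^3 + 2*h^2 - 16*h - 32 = (h + 4)*(h^2 - 2*h - 8) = (h - 4)*(h + 4)*(h + 2)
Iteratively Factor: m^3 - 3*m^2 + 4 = (m + 1)*(m^2 - 4*m + 4) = (m - 2)*(m + 1)*(m - 2)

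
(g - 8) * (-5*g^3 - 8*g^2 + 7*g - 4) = -5*g^4 + 32*g^3 + 71*g^2 - 60*g + 32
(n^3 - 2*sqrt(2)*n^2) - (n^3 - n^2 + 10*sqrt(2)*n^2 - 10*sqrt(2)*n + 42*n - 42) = -12*sqrt(2)*n^2 + n^2 - 42*n + 10*sqrt(2)*n + 42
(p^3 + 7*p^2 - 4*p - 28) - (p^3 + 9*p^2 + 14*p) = -2*p^2 - 18*p - 28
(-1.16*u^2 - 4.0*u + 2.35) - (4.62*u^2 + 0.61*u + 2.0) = -5.78*u^2 - 4.61*u + 0.35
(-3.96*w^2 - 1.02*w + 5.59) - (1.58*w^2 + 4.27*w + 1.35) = -5.54*w^2 - 5.29*w + 4.24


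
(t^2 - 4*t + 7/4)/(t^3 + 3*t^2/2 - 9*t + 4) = (t - 7/2)/(t^2 + 2*t - 8)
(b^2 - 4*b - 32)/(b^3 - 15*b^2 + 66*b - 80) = (b + 4)/(b^2 - 7*b + 10)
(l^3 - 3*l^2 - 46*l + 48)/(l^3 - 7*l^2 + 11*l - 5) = (l^2 - 2*l - 48)/(l^2 - 6*l + 5)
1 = 1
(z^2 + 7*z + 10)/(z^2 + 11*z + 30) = (z + 2)/(z + 6)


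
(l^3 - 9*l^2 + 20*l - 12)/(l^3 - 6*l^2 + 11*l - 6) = (l - 6)/(l - 3)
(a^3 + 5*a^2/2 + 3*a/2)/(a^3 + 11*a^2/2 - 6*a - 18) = a*(a + 1)/(a^2 + 4*a - 12)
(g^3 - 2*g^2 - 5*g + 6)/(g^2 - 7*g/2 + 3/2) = 2*(g^2 + g - 2)/(2*g - 1)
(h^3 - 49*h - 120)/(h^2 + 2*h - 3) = (h^2 - 3*h - 40)/(h - 1)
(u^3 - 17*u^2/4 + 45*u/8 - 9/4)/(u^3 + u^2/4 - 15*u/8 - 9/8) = (4*u^2 - 11*u + 6)/(4*u^2 + 7*u + 3)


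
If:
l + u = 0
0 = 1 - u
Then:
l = -1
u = 1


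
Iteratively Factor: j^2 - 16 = (j - 4)*(j + 4)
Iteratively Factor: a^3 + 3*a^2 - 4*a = (a + 4)*(a^2 - a) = (a - 1)*(a + 4)*(a)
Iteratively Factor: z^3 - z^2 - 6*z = (z - 3)*(z^2 + 2*z) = z*(z - 3)*(z + 2)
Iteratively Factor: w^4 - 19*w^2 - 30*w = (w + 3)*(w^3 - 3*w^2 - 10*w) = w*(w + 3)*(w^2 - 3*w - 10) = w*(w - 5)*(w + 3)*(w + 2)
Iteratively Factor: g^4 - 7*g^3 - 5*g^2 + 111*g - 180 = (g - 5)*(g^3 - 2*g^2 - 15*g + 36) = (g - 5)*(g + 4)*(g^2 - 6*g + 9) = (g - 5)*(g - 3)*(g + 4)*(g - 3)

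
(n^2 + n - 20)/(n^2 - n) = (n^2 + n - 20)/(n*(n - 1))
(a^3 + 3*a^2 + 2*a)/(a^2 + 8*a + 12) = a*(a + 1)/(a + 6)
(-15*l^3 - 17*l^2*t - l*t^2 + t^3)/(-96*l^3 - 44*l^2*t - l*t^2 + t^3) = (-5*l^2 - 4*l*t + t^2)/(-32*l^2 - 4*l*t + t^2)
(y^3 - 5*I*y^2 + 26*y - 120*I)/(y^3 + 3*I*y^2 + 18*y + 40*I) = (y - 6*I)/(y + 2*I)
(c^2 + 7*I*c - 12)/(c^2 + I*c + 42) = (c^2 + 7*I*c - 12)/(c^2 + I*c + 42)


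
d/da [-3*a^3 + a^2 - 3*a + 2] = -9*a^2 + 2*a - 3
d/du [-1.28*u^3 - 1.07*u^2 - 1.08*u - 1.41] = -3.84*u^2 - 2.14*u - 1.08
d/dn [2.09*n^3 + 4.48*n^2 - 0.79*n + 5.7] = 6.27*n^2 + 8.96*n - 0.79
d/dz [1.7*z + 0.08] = 1.70000000000000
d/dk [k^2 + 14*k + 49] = 2*k + 14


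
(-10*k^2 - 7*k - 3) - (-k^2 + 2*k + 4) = -9*k^2 - 9*k - 7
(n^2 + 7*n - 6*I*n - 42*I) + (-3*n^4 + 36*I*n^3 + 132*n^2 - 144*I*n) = -3*n^4 + 36*I*n^3 + 133*n^2 + 7*n - 150*I*n - 42*I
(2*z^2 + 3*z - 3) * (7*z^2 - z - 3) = 14*z^4 + 19*z^3 - 30*z^2 - 6*z + 9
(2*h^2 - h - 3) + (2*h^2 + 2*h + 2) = 4*h^2 + h - 1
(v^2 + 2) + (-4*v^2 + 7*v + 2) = -3*v^2 + 7*v + 4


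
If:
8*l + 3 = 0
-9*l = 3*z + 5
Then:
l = -3/8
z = -13/24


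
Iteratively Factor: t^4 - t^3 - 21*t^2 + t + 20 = (t - 5)*(t^3 + 4*t^2 - t - 4) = (t - 5)*(t + 1)*(t^2 + 3*t - 4) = (t - 5)*(t + 1)*(t + 4)*(t - 1)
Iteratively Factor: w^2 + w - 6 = (w + 3)*(w - 2)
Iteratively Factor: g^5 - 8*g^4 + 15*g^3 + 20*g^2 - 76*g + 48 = (g + 2)*(g^4 - 10*g^3 + 35*g^2 - 50*g + 24) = (g - 4)*(g + 2)*(g^3 - 6*g^2 + 11*g - 6) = (g - 4)*(g - 1)*(g + 2)*(g^2 - 5*g + 6) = (g - 4)*(g - 2)*(g - 1)*(g + 2)*(g - 3)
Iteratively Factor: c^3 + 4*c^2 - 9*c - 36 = (c + 4)*(c^2 - 9) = (c - 3)*(c + 4)*(c + 3)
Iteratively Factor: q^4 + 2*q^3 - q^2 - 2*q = (q + 1)*(q^3 + q^2 - 2*q) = q*(q + 1)*(q^2 + q - 2) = q*(q - 1)*(q + 1)*(q + 2)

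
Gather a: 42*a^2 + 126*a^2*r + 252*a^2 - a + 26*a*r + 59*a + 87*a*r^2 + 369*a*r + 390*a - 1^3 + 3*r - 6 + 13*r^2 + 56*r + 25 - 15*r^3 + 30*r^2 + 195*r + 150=a^2*(126*r + 294) + a*(87*r^2 + 395*r + 448) - 15*r^3 + 43*r^2 + 254*r + 168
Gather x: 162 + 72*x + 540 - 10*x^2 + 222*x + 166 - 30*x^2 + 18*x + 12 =-40*x^2 + 312*x + 880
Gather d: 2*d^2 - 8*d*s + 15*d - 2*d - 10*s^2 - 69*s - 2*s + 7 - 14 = 2*d^2 + d*(13 - 8*s) - 10*s^2 - 71*s - 7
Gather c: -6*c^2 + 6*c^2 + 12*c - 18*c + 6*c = 0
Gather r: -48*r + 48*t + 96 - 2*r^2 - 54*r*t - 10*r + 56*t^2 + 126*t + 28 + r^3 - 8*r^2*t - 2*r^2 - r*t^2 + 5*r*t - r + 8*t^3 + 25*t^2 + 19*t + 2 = r^3 + r^2*(-8*t - 4) + r*(-t^2 - 49*t - 59) + 8*t^3 + 81*t^2 + 193*t + 126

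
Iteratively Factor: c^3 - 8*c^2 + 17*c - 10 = (c - 1)*(c^2 - 7*c + 10) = (c - 5)*(c - 1)*(c - 2)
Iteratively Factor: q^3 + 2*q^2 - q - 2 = (q + 2)*(q^2 - 1) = (q - 1)*(q + 2)*(q + 1)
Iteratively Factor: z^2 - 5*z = (z)*(z - 5)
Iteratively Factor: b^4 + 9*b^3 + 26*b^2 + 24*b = (b + 2)*(b^3 + 7*b^2 + 12*b) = (b + 2)*(b + 3)*(b^2 + 4*b) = b*(b + 2)*(b + 3)*(b + 4)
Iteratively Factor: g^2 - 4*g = (g)*(g - 4)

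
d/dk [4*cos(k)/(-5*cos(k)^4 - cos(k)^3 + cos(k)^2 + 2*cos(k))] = 4*(-15*cos(k)^2 - 2*cos(k) + 1)*sin(k)/(5*cos(k)^3 + cos(k)^2 - cos(k) - 2)^2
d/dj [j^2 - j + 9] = 2*j - 1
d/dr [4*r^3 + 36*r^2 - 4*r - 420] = 12*r^2 + 72*r - 4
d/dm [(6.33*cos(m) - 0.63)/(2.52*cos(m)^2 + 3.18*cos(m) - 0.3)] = 0.0988884933349156*(15.9516*cos(m)^2 - 3.1752*cos(m) - 0.1044)*sin(m)/(-0.792452830188679*sin(m)^2 + 1.0*cos(m) + 0.69811320754717)^2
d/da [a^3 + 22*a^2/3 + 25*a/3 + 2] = 3*a^2 + 44*a/3 + 25/3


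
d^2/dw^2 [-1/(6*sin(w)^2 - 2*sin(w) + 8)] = (36*sin(w)^4 - 9*sin(w)^3 - 101*sin(w)^2 + 22*sin(w) + 22)/(2*(3*sin(w)^2 - sin(w) + 4)^3)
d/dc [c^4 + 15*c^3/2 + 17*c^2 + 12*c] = 4*c^3 + 45*c^2/2 + 34*c + 12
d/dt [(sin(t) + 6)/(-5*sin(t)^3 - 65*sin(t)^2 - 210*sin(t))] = (2*sin(t) + 7)*cos(t)/(5*(sin(t) + 7)^2*sin(t)^2)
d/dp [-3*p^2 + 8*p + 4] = 8 - 6*p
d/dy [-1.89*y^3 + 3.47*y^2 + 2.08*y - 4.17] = -5.67*y^2 + 6.94*y + 2.08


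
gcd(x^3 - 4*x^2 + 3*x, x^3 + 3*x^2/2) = x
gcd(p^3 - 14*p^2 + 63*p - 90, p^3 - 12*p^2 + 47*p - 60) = p^2 - 8*p + 15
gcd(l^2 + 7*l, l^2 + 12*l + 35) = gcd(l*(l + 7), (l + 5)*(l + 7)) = l + 7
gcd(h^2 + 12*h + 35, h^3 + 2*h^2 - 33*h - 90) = h + 5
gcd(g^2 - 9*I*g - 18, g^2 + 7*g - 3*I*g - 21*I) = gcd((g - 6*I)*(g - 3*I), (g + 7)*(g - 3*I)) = g - 3*I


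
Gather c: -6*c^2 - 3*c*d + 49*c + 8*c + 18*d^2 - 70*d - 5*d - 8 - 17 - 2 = -6*c^2 + c*(57 - 3*d) + 18*d^2 - 75*d - 27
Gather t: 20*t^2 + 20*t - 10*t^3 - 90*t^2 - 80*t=-10*t^3 - 70*t^2 - 60*t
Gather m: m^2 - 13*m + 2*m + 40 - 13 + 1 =m^2 - 11*m + 28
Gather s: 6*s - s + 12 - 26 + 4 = 5*s - 10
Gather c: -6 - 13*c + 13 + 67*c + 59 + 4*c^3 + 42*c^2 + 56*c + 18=4*c^3 + 42*c^2 + 110*c + 84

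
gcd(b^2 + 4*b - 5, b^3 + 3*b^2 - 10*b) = b + 5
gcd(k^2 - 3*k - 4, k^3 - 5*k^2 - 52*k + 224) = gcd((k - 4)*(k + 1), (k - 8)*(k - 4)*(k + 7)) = k - 4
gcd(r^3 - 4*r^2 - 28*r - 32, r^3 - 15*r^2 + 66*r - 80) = r - 8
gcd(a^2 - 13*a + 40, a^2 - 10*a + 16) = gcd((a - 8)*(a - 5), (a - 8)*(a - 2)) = a - 8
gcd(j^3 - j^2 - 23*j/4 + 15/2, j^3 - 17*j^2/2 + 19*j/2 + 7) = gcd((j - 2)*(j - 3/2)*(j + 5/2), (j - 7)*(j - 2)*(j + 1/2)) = j - 2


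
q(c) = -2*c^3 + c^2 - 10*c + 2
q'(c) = -6*c^2 + 2*c - 10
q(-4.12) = 200.04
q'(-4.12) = -120.09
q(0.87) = -7.26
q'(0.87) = -12.80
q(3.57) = -111.95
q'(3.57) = -79.33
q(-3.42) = 127.90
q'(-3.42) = -87.02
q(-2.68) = 74.48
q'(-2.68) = -58.45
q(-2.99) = 94.30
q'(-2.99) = -69.62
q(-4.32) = 225.11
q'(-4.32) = -130.61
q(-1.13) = 17.46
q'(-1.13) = -19.92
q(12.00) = -3430.00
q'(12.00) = -850.00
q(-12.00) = 3722.00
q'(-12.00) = -898.00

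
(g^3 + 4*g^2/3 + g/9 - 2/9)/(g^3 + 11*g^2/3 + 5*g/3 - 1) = (g + 2/3)/(g + 3)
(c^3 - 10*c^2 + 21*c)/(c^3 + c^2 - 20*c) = (c^2 - 10*c + 21)/(c^2 + c - 20)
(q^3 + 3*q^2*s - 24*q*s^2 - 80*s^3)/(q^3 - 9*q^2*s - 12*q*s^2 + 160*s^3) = (q + 4*s)/(q - 8*s)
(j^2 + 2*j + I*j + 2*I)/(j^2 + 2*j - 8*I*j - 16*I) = (j + I)/(j - 8*I)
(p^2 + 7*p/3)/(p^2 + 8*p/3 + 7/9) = 3*p/(3*p + 1)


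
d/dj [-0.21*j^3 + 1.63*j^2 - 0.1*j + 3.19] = -0.63*j^2 + 3.26*j - 0.1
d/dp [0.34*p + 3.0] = 0.340000000000000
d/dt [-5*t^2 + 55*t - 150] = 55 - 10*t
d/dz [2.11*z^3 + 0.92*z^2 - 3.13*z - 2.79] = 6.33*z^2 + 1.84*z - 3.13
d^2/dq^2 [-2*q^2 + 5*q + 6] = -4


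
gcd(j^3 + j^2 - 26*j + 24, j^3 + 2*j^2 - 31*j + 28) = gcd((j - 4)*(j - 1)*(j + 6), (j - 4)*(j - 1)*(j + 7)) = j^2 - 5*j + 4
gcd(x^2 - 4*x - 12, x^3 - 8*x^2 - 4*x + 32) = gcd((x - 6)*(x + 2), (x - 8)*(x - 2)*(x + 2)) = x + 2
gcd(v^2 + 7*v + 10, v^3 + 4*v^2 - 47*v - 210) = v + 5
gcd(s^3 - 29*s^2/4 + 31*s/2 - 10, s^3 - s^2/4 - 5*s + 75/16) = s - 5/4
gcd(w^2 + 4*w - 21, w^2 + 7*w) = w + 7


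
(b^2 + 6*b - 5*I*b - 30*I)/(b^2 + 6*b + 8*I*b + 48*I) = (b - 5*I)/(b + 8*I)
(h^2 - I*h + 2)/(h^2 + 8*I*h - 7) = (h - 2*I)/(h + 7*I)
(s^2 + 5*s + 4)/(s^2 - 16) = (s + 1)/(s - 4)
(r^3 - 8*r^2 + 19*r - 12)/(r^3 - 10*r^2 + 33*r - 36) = (r - 1)/(r - 3)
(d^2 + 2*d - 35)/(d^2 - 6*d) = (d^2 + 2*d - 35)/(d*(d - 6))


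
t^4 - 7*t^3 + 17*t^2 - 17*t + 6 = (t - 3)*(t - 2)*(t - 1)^2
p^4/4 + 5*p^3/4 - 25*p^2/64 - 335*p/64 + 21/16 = (p/4 + 1)*(p - 7/4)*(p - 1/4)*(p + 3)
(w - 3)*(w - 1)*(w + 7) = w^3 + 3*w^2 - 25*w + 21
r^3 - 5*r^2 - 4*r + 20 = (r - 5)*(r - 2)*(r + 2)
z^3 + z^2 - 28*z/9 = z*(z - 4/3)*(z + 7/3)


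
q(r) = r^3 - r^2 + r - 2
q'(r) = 3*r^2 - 2*r + 1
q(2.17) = 5.68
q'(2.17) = 10.79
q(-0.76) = -3.78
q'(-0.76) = 4.25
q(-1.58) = -10.02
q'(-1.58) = 11.65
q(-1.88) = -14.06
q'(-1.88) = 15.36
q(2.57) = 10.94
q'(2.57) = 15.67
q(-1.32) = -7.36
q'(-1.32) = 8.87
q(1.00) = -1.00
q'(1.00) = 2.00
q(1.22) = -0.45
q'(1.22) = 3.03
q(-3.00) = -41.00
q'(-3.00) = 34.00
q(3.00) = 19.00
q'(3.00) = 22.00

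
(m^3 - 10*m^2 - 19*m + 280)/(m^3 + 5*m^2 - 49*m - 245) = (m - 8)/(m + 7)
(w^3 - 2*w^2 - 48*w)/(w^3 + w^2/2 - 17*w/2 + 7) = 2*w*(w^2 - 2*w - 48)/(2*w^3 + w^2 - 17*w + 14)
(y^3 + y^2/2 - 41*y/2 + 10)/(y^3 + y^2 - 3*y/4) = 2*(y^2 + y - 20)/(y*(2*y + 3))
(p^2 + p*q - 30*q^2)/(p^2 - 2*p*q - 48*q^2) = (p - 5*q)/(p - 8*q)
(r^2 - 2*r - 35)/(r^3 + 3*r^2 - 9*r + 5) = (r - 7)/(r^2 - 2*r + 1)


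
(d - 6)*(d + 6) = d^2 - 36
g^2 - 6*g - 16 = (g - 8)*(g + 2)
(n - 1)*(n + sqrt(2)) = n^2 - n + sqrt(2)*n - sqrt(2)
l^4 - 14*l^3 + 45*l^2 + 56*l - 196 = (l - 7)^2*(l - 2)*(l + 2)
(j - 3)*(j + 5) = j^2 + 2*j - 15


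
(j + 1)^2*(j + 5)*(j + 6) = j^4 + 13*j^3 + 53*j^2 + 71*j + 30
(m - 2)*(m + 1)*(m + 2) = m^3 + m^2 - 4*m - 4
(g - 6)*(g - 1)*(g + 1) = g^3 - 6*g^2 - g + 6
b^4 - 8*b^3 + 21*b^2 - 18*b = b*(b - 3)^2*(b - 2)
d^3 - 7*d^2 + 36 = (d - 6)*(d - 3)*(d + 2)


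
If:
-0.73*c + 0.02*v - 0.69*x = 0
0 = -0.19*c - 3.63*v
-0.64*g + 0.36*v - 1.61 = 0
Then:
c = -0.943851980253985*x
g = 0.0277890304103704*x - 2.515625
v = 0.0494027207295474*x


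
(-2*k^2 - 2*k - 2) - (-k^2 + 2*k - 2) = -k^2 - 4*k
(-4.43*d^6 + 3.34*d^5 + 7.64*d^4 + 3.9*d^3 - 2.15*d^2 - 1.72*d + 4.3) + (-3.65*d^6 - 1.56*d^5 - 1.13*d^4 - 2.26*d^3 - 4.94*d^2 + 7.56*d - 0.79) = -8.08*d^6 + 1.78*d^5 + 6.51*d^4 + 1.64*d^3 - 7.09*d^2 + 5.84*d + 3.51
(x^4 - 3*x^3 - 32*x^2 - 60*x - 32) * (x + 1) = x^5 - 2*x^4 - 35*x^3 - 92*x^2 - 92*x - 32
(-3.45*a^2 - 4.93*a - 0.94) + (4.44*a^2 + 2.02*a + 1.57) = 0.99*a^2 - 2.91*a + 0.63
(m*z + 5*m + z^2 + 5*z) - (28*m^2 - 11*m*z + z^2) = -28*m^2 + 12*m*z + 5*m + 5*z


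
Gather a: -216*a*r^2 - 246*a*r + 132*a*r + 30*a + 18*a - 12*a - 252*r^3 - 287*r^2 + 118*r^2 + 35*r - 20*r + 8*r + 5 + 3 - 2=a*(-216*r^2 - 114*r + 36) - 252*r^3 - 169*r^2 + 23*r + 6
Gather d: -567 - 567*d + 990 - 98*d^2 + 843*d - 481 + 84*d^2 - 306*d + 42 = -14*d^2 - 30*d - 16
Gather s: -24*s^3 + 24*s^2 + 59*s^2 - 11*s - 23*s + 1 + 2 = -24*s^3 + 83*s^2 - 34*s + 3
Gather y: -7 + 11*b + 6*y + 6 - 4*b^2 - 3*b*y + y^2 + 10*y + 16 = -4*b^2 + 11*b + y^2 + y*(16 - 3*b) + 15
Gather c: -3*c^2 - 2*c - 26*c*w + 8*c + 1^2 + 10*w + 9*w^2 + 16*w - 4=-3*c^2 + c*(6 - 26*w) + 9*w^2 + 26*w - 3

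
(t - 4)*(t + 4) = t^2 - 16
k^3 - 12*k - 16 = (k - 4)*(k + 2)^2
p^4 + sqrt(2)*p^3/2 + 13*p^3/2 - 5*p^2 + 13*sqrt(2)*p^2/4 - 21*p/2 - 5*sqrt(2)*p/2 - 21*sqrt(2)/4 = (p - 3/2)*(p + 1)*(p + 7)*(p + sqrt(2)/2)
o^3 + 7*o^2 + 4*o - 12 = (o - 1)*(o + 2)*(o + 6)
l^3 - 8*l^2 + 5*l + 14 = (l - 7)*(l - 2)*(l + 1)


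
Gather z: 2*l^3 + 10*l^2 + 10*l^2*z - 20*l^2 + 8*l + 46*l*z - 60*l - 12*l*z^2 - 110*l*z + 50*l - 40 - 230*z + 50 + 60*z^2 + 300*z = 2*l^3 - 10*l^2 - 2*l + z^2*(60 - 12*l) + z*(10*l^2 - 64*l + 70) + 10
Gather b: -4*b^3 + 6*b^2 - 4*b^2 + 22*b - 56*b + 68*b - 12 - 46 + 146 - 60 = -4*b^3 + 2*b^2 + 34*b + 28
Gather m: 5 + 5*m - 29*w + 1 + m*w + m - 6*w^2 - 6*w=m*(w + 6) - 6*w^2 - 35*w + 6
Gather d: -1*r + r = 0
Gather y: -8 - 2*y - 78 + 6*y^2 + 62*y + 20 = 6*y^2 + 60*y - 66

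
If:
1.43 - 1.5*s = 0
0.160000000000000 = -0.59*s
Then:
No Solution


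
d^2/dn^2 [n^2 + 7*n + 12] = 2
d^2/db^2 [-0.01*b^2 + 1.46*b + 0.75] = -0.0200000000000000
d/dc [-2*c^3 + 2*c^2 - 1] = 2*c*(2 - 3*c)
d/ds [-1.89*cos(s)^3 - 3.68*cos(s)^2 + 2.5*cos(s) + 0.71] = (5.67*cos(s)^2 + 7.36*cos(s) - 2.5)*sin(s)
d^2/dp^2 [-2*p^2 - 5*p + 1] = -4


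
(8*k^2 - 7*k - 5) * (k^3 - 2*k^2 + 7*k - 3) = 8*k^5 - 23*k^4 + 65*k^3 - 63*k^2 - 14*k + 15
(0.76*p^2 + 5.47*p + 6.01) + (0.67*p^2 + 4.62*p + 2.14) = 1.43*p^2 + 10.09*p + 8.15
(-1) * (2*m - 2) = 2 - 2*m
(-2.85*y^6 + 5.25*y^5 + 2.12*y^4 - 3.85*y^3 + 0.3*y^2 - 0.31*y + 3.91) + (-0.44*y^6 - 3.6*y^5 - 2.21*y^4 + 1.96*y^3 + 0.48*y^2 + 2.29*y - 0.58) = -3.29*y^6 + 1.65*y^5 - 0.0899999999999999*y^4 - 1.89*y^3 + 0.78*y^2 + 1.98*y + 3.33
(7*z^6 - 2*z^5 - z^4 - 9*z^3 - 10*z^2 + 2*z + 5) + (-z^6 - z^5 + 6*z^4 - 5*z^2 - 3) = 6*z^6 - 3*z^5 + 5*z^4 - 9*z^3 - 15*z^2 + 2*z + 2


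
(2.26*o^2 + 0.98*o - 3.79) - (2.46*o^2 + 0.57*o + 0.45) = -0.2*o^2 + 0.41*o - 4.24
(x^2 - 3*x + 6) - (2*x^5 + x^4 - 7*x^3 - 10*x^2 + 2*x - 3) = -2*x^5 - x^4 + 7*x^3 + 11*x^2 - 5*x + 9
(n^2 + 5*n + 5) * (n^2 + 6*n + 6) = n^4 + 11*n^3 + 41*n^2 + 60*n + 30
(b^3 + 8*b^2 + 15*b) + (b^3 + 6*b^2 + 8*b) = 2*b^3 + 14*b^2 + 23*b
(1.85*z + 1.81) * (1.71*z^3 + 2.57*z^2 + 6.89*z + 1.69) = 3.1635*z^4 + 7.8496*z^3 + 17.3982*z^2 + 15.5974*z + 3.0589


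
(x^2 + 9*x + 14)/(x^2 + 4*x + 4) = (x + 7)/(x + 2)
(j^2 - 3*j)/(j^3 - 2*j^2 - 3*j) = 1/(j + 1)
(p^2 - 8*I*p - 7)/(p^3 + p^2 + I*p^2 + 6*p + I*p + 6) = (p^2 - 8*I*p - 7)/(p^3 + p^2*(1 + I) + p*(6 + I) + 6)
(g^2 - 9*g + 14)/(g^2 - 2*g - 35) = (g - 2)/(g + 5)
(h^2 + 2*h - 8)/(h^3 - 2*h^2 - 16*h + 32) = 1/(h - 4)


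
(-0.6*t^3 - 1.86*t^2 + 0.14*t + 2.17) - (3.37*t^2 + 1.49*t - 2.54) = -0.6*t^3 - 5.23*t^2 - 1.35*t + 4.71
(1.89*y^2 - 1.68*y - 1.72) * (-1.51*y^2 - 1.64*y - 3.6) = -2.8539*y^4 - 0.5628*y^3 - 1.4516*y^2 + 8.8688*y + 6.192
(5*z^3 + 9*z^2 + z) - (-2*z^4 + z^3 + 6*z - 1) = 2*z^4 + 4*z^3 + 9*z^2 - 5*z + 1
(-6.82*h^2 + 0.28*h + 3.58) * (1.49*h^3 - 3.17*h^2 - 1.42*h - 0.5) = -10.1618*h^5 + 22.0366*h^4 + 14.131*h^3 - 8.3362*h^2 - 5.2236*h - 1.79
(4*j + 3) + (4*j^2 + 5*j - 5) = 4*j^2 + 9*j - 2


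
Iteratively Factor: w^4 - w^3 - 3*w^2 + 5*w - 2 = (w - 1)*(w^3 - 3*w + 2) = (w - 1)^2*(w^2 + w - 2) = (w - 1)^3*(w + 2)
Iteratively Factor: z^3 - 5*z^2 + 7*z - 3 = (z - 3)*(z^2 - 2*z + 1) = (z - 3)*(z - 1)*(z - 1)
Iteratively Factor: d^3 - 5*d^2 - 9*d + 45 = (d + 3)*(d^2 - 8*d + 15) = (d - 3)*(d + 3)*(d - 5)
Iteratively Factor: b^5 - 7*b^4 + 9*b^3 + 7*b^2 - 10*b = (b)*(b^4 - 7*b^3 + 9*b^2 + 7*b - 10) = b*(b - 5)*(b^3 - 2*b^2 - b + 2) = b*(b - 5)*(b - 1)*(b^2 - b - 2) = b*(b - 5)*(b - 1)*(b + 1)*(b - 2)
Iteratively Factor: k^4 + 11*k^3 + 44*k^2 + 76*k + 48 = (k + 3)*(k^3 + 8*k^2 + 20*k + 16) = (k + 2)*(k + 3)*(k^2 + 6*k + 8) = (k + 2)*(k + 3)*(k + 4)*(k + 2)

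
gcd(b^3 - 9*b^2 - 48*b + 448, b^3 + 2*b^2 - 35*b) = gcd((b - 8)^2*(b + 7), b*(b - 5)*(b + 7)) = b + 7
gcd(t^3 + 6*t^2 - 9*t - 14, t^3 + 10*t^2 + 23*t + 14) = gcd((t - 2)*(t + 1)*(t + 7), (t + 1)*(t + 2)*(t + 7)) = t^2 + 8*t + 7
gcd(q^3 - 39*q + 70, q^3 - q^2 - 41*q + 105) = q^2 + 2*q - 35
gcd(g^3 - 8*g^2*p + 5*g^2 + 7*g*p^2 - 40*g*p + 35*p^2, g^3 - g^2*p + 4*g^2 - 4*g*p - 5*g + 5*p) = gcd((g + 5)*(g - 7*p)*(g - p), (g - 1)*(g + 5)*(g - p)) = -g^2 + g*p - 5*g + 5*p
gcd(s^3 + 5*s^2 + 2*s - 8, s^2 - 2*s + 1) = s - 1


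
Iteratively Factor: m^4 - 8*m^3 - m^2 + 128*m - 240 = (m - 4)*(m^3 - 4*m^2 - 17*m + 60) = (m - 4)*(m - 3)*(m^2 - m - 20) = (m - 5)*(m - 4)*(m - 3)*(m + 4)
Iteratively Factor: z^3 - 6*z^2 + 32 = (z - 4)*(z^2 - 2*z - 8) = (z - 4)^2*(z + 2)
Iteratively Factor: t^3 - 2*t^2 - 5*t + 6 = (t - 1)*(t^2 - t - 6) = (t - 1)*(t + 2)*(t - 3)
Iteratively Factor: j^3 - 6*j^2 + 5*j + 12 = (j - 4)*(j^2 - 2*j - 3) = (j - 4)*(j - 3)*(j + 1)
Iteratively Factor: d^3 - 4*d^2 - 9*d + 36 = (d - 3)*(d^2 - d - 12) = (d - 3)*(d + 3)*(d - 4)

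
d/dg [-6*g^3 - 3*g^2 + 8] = 6*g*(-3*g - 1)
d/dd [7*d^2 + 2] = 14*d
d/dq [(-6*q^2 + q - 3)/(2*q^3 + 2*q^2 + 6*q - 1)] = (12*q^4 - 4*q^3 - 20*q^2 + 24*q + 17)/(4*q^6 + 8*q^5 + 28*q^4 + 20*q^3 + 32*q^2 - 12*q + 1)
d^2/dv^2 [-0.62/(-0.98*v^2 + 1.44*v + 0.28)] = (1.190896*v^2 - 1.749888*v - 0.62*(1.96*v - 1.44)*(3.92*v - 2.88) - 0.340256)/(-0.98*v^2 + 1.44*v + 0.28)^3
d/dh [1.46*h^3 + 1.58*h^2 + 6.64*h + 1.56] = 4.38*h^2 + 3.16*h + 6.64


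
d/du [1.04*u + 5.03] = 1.04000000000000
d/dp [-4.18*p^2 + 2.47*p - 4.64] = 2.47 - 8.36*p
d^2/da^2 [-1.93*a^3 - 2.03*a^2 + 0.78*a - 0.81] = -11.58*a - 4.06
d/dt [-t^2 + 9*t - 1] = 9 - 2*t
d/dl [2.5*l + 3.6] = 2.50000000000000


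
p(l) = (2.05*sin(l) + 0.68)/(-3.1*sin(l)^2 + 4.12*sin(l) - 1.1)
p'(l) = (6.2*sin(l)*cos(l) - 4.12*cos(l))*(2.05*sin(l) + 0.68)/(-3.1*sin(l)^2 + 4.12*sin(l) - 1.1)^2 + 2.05*cos(l)/(-3.1*sin(l)^2 + 4.12*sin(l) - 1.1)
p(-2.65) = 0.08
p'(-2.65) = 0.36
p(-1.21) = 0.16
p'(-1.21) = -0.02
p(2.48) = 7.43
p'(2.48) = 0.78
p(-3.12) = -0.53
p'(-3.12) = 3.63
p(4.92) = 0.16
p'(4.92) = -0.01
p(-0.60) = 0.11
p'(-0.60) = -0.23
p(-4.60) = -40.55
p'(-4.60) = -135.11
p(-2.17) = 0.15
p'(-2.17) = 0.05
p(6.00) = -0.04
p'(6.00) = -0.89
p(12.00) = 0.10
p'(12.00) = -0.26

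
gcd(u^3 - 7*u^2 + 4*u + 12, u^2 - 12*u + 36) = u - 6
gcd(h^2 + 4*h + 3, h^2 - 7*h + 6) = 1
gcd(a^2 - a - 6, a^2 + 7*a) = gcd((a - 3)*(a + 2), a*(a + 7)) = 1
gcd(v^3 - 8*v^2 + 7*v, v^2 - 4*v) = v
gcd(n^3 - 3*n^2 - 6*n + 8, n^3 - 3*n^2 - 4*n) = n - 4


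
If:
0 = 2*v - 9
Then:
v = 9/2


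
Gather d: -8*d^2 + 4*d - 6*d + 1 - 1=-8*d^2 - 2*d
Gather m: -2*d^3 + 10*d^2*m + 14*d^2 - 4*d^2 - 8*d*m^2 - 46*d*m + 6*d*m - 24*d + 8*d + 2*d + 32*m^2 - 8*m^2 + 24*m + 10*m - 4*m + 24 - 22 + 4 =-2*d^3 + 10*d^2 - 14*d + m^2*(24 - 8*d) + m*(10*d^2 - 40*d + 30) + 6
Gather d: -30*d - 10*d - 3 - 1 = -40*d - 4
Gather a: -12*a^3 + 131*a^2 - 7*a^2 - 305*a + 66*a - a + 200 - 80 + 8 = -12*a^3 + 124*a^2 - 240*a + 128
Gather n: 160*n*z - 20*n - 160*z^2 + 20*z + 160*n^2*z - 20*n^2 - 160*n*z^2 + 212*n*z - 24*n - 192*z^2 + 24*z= n^2*(160*z - 20) + n*(-160*z^2 + 372*z - 44) - 352*z^2 + 44*z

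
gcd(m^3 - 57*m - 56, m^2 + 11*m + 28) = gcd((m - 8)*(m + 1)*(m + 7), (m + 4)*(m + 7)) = m + 7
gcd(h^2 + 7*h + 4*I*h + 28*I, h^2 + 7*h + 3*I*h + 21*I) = h + 7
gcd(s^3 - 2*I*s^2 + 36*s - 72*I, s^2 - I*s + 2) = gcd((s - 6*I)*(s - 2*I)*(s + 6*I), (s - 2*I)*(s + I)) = s - 2*I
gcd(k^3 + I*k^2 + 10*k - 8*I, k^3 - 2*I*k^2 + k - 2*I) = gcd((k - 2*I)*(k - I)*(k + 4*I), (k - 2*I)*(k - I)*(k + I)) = k^2 - 3*I*k - 2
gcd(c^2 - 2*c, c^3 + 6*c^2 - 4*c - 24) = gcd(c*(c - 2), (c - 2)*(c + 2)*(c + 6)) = c - 2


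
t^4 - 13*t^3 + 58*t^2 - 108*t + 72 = (t - 6)*(t - 3)*(t - 2)^2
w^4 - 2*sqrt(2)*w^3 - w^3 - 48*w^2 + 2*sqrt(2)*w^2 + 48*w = w*(w - 1)*(w - 6*sqrt(2))*(w + 4*sqrt(2))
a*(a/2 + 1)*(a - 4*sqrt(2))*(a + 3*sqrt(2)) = a^4/2 - sqrt(2)*a^3/2 + a^3 - 12*a^2 - sqrt(2)*a^2 - 24*a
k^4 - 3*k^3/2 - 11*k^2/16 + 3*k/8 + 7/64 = (k - 7/4)*(k - 1/2)*(k + 1/4)*(k + 1/2)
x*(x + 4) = x^2 + 4*x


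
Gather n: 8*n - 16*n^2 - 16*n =-16*n^2 - 8*n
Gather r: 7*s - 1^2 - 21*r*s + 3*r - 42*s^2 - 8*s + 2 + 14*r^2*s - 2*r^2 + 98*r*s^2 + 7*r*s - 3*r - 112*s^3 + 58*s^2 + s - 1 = r^2*(14*s - 2) + r*(98*s^2 - 14*s) - 112*s^3 + 16*s^2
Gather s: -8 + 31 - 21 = 2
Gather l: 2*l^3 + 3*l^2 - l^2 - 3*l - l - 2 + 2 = 2*l^3 + 2*l^2 - 4*l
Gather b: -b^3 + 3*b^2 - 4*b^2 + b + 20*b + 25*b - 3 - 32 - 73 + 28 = -b^3 - b^2 + 46*b - 80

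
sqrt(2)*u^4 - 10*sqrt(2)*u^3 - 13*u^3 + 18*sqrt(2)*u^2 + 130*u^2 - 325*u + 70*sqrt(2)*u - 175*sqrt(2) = (u - 5)^2*(u - 7*sqrt(2))*(sqrt(2)*u + 1)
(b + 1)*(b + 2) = b^2 + 3*b + 2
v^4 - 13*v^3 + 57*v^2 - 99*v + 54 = (v - 6)*(v - 3)^2*(v - 1)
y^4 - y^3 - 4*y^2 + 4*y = y*(y - 2)*(y - 1)*(y + 2)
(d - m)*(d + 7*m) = d^2 + 6*d*m - 7*m^2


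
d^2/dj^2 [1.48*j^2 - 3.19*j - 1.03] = 2.96000000000000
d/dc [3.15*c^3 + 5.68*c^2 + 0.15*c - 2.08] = 9.45*c^2 + 11.36*c + 0.15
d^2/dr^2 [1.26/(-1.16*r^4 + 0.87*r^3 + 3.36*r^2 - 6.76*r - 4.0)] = ((17.5392*r^2 - 6.5772*r - 8.4672)*(1.16*r^4 - 0.87*r^3 - 3.36*r^2 + 6.76*r + 4.0) - 1.26*(4.64*r^3 - 2.61*r^2 - 6.72*r + 6.76)*(9.28*r^3 - 5.22*r^2 - 13.44*r + 13.52))/(1.16*r^4 - 0.87*r^3 - 3.36*r^2 + 6.76*r + 4.0)^3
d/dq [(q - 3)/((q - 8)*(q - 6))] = (-q^2 + 6*q + 6)/(q^4 - 28*q^3 + 292*q^2 - 1344*q + 2304)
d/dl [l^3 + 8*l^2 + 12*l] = 3*l^2 + 16*l + 12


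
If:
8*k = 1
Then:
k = 1/8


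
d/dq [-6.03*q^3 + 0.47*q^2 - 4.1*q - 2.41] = -18.09*q^2 + 0.94*q - 4.1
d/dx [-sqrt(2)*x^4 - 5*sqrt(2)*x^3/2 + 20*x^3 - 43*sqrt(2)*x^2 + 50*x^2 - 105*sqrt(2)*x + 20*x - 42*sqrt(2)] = -4*sqrt(2)*x^3 - 15*sqrt(2)*x^2/2 + 60*x^2 - 86*sqrt(2)*x + 100*x - 105*sqrt(2) + 20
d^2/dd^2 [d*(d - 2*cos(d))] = 2*d*cos(d) + 4*sin(d) + 2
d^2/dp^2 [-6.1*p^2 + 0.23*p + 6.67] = -12.2000000000000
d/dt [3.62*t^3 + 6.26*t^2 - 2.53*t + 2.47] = 10.86*t^2 + 12.52*t - 2.53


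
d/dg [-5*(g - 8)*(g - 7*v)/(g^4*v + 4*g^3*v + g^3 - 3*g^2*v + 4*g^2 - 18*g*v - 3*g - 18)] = 5*((g - 8)*(g - 7*v)*(4*g^3*v + 12*g^2*v + 3*g^2 - 6*g*v + 8*g - 18*v - 3) + (-2*g + 7*v + 8)*(g^4*v + 4*g^3*v + g^3 - 3*g^2*v + 4*g^2 - 18*g*v - 3*g - 18))/(g^4*v + 4*g^3*v + g^3 - 3*g^2*v + 4*g^2 - 18*g*v - 3*g - 18)^2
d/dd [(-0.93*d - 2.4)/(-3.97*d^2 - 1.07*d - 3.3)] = (-3.6921*d^2 - 19.056*d + 0.501)/(15.7609*d^4 + 8.4958*d^3 + 27.3469*d^2 + 7.062*d + 10.89)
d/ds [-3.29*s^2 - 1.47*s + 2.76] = -6.58*s - 1.47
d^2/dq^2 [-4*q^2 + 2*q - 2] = -8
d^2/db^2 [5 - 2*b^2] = -4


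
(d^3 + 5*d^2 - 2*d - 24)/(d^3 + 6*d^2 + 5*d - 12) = (d - 2)/(d - 1)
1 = 1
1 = 1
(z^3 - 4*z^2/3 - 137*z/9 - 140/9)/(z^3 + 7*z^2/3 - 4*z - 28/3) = (3*z^2 - 11*z - 20)/(3*(z^2 - 4))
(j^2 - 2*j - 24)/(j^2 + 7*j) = (j^2 - 2*j - 24)/(j*(j + 7))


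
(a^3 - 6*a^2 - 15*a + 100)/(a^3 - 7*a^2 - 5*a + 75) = (a + 4)/(a + 3)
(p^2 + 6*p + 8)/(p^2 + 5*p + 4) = (p + 2)/(p + 1)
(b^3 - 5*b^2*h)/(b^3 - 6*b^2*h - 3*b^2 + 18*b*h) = b*(b - 5*h)/(b^2 - 6*b*h - 3*b + 18*h)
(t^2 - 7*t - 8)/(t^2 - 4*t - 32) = (t + 1)/(t + 4)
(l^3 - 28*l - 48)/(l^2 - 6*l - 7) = (-l^3 + 28*l + 48)/(-l^2 + 6*l + 7)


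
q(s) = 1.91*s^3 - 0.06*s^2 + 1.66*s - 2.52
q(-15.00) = -6487.17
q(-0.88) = -5.33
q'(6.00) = 207.22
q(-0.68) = -4.28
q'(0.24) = 1.96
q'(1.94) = 22.99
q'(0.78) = 5.05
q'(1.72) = 18.41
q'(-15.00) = 1292.71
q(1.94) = 14.42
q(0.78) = -0.36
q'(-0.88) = 6.20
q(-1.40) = -10.20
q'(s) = 5.73*s^2 - 0.12*s + 1.66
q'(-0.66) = 4.24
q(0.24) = -2.10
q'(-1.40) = 13.06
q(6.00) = 417.84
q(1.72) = 9.88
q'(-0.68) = 4.39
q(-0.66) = -4.19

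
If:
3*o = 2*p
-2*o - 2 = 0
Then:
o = -1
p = -3/2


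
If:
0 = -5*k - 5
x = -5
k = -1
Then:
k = -1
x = -5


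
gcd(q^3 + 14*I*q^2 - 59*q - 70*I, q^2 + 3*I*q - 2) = q + 2*I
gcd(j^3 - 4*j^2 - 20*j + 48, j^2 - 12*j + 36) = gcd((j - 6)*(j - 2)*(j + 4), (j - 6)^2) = j - 6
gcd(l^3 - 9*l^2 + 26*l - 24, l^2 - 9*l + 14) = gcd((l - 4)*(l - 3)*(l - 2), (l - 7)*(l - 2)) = l - 2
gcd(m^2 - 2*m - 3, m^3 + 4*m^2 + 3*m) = m + 1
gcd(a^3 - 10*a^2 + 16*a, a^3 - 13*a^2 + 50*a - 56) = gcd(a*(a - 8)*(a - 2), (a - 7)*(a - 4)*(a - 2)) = a - 2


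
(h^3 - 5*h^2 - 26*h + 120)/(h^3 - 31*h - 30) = (h - 4)/(h + 1)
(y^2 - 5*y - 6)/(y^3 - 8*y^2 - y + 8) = (y - 6)/(y^2 - 9*y + 8)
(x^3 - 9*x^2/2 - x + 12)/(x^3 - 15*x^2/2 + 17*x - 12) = (2*x + 3)/(2*x - 3)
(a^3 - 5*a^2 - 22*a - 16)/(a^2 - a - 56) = (a^2 + 3*a + 2)/(a + 7)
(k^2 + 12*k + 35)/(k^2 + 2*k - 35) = (k + 5)/(k - 5)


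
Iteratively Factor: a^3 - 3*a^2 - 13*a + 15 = (a - 1)*(a^2 - 2*a - 15) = (a - 5)*(a - 1)*(a + 3)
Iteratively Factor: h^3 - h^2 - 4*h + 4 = (h - 1)*(h^2 - 4) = (h - 2)*(h - 1)*(h + 2)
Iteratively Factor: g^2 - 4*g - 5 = (g - 5)*(g + 1)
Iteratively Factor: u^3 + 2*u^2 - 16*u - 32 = (u + 4)*(u^2 - 2*u - 8) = (u + 2)*(u + 4)*(u - 4)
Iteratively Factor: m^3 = (m)*(m^2) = m^2*(m)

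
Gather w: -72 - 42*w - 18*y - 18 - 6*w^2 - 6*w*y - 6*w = -6*w^2 + w*(-6*y - 48) - 18*y - 90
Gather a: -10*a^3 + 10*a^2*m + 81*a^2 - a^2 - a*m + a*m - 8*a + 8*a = -10*a^3 + a^2*(10*m + 80)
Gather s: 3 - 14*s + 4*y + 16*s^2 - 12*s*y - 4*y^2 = 16*s^2 + s*(-12*y - 14) - 4*y^2 + 4*y + 3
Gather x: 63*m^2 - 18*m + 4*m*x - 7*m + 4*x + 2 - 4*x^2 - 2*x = 63*m^2 - 25*m - 4*x^2 + x*(4*m + 2) + 2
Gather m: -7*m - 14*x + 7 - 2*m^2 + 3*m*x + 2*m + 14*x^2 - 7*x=-2*m^2 + m*(3*x - 5) + 14*x^2 - 21*x + 7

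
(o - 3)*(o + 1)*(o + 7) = o^3 + 5*o^2 - 17*o - 21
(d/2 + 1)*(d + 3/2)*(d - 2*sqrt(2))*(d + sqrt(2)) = d^4/2 - sqrt(2)*d^3/2 + 7*d^3/4 - 7*sqrt(2)*d^2/4 - d^2/2 - 7*d - 3*sqrt(2)*d/2 - 6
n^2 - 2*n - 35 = (n - 7)*(n + 5)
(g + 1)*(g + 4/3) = g^2 + 7*g/3 + 4/3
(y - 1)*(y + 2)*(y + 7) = y^3 + 8*y^2 + 5*y - 14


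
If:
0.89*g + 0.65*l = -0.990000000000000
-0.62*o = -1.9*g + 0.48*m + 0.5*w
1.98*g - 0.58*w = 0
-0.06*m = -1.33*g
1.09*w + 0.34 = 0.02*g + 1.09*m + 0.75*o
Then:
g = 0.04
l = -1.58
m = 0.96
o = -0.73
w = 0.15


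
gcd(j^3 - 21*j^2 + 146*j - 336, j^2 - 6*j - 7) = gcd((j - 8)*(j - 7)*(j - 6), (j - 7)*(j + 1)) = j - 7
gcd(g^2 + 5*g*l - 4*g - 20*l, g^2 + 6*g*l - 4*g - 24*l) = g - 4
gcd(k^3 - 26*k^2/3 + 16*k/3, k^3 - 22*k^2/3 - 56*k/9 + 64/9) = k^2 - 26*k/3 + 16/3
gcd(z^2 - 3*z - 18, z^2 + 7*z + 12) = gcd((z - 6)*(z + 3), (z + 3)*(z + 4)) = z + 3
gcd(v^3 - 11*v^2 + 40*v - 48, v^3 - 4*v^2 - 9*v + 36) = v^2 - 7*v + 12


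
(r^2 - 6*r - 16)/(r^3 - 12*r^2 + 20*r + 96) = 1/(r - 6)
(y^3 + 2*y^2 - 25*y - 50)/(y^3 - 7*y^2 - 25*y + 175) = (y + 2)/(y - 7)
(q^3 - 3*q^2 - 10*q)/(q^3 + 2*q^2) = (q - 5)/q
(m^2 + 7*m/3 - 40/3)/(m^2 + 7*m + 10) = (m - 8/3)/(m + 2)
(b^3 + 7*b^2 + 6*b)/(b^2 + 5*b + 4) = b*(b + 6)/(b + 4)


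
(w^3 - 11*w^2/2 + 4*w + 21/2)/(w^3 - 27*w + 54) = (2*w^2 - 5*w - 7)/(2*(w^2 + 3*w - 18))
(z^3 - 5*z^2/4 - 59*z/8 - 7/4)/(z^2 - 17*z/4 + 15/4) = (8*z^3 - 10*z^2 - 59*z - 14)/(2*(4*z^2 - 17*z + 15))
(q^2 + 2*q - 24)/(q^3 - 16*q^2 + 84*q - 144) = (q + 6)/(q^2 - 12*q + 36)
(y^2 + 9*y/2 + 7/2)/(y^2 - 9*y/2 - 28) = (y + 1)/(y - 8)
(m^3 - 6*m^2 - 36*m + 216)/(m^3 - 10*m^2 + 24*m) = (m^2 - 36)/(m*(m - 4))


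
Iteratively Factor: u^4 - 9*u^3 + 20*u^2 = (u - 5)*(u^3 - 4*u^2) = (u - 5)*(u - 4)*(u^2) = u*(u - 5)*(u - 4)*(u)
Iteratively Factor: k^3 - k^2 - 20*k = (k - 5)*(k^2 + 4*k) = k*(k - 5)*(k + 4)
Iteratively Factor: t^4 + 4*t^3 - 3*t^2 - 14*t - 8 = (t + 1)*(t^3 + 3*t^2 - 6*t - 8) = (t + 1)*(t + 4)*(t^2 - t - 2) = (t + 1)^2*(t + 4)*(t - 2)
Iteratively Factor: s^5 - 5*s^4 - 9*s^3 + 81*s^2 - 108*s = (s - 3)*(s^4 - 2*s^3 - 15*s^2 + 36*s) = (s - 3)^2*(s^3 + s^2 - 12*s) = (s - 3)^3*(s^2 + 4*s) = s*(s - 3)^3*(s + 4)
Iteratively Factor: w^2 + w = (w)*(w + 1)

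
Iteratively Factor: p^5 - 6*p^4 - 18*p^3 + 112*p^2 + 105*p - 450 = (p - 5)*(p^4 - p^3 - 23*p^2 - 3*p + 90) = (p - 5)^2*(p^3 + 4*p^2 - 3*p - 18) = (p - 5)^2*(p - 2)*(p^2 + 6*p + 9) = (p - 5)^2*(p - 2)*(p + 3)*(p + 3)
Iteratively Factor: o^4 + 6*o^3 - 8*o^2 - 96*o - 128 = (o + 2)*(o^3 + 4*o^2 - 16*o - 64) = (o + 2)*(o + 4)*(o^2 - 16) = (o + 2)*(o + 4)^2*(o - 4)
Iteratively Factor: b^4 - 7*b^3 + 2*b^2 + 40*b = (b)*(b^3 - 7*b^2 + 2*b + 40) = b*(b + 2)*(b^2 - 9*b + 20) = b*(b - 4)*(b + 2)*(b - 5)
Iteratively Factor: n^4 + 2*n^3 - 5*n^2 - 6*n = (n)*(n^3 + 2*n^2 - 5*n - 6) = n*(n - 2)*(n^2 + 4*n + 3) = n*(n - 2)*(n + 1)*(n + 3)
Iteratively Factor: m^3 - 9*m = (m)*(m^2 - 9) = m*(m - 3)*(m + 3)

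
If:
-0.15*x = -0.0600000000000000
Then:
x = 0.40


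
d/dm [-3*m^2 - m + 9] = -6*m - 1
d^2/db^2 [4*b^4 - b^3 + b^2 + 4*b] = 48*b^2 - 6*b + 2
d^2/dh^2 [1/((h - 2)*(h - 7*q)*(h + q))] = 2*((h - 2)^2*(h - 7*q)^2 + (h - 2)^2*(h - 7*q)*(h + q) + (h - 2)^2*(h + q)^2 + (h - 2)*(h - 7*q)^2*(h + q) + (h - 2)*(h - 7*q)*(h + q)^2 + (h - 7*q)^2*(h + q)^2)/((h - 2)^3*(h - 7*q)^3*(h + q)^3)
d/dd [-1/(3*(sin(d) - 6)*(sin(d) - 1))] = (2*sin(d) - 7)*cos(d)/(3*(sin(d) - 6)^2*(sin(d) - 1)^2)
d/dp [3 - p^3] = -3*p^2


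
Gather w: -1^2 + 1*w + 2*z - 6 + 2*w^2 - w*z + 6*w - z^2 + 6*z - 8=2*w^2 + w*(7 - z) - z^2 + 8*z - 15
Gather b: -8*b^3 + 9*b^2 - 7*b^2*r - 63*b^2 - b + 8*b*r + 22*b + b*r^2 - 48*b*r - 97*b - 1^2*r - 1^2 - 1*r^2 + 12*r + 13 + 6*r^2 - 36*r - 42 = -8*b^3 + b^2*(-7*r - 54) + b*(r^2 - 40*r - 76) + 5*r^2 - 25*r - 30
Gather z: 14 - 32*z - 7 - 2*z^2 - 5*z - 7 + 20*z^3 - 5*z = 20*z^3 - 2*z^2 - 42*z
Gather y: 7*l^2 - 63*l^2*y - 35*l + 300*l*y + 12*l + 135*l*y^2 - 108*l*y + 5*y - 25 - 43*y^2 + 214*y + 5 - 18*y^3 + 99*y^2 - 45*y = 7*l^2 - 23*l - 18*y^3 + y^2*(135*l + 56) + y*(-63*l^2 + 192*l + 174) - 20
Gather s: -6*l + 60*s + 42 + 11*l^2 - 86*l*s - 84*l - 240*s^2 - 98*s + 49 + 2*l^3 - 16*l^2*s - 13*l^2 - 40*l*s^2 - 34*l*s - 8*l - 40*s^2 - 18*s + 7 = 2*l^3 - 2*l^2 - 98*l + s^2*(-40*l - 280) + s*(-16*l^2 - 120*l - 56) + 98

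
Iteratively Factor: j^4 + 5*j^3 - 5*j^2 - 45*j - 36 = (j + 1)*(j^3 + 4*j^2 - 9*j - 36) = (j - 3)*(j + 1)*(j^2 + 7*j + 12) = (j - 3)*(j + 1)*(j + 4)*(j + 3)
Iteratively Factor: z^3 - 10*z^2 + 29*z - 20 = (z - 5)*(z^2 - 5*z + 4) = (z - 5)*(z - 4)*(z - 1)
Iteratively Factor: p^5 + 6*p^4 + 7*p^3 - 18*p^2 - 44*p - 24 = (p + 2)*(p^4 + 4*p^3 - p^2 - 16*p - 12) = (p - 2)*(p + 2)*(p^3 + 6*p^2 + 11*p + 6) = (p - 2)*(p + 2)^2*(p^2 + 4*p + 3) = (p - 2)*(p + 1)*(p + 2)^2*(p + 3)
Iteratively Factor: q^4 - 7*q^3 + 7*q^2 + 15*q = (q - 3)*(q^3 - 4*q^2 - 5*q) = (q - 3)*(q + 1)*(q^2 - 5*q) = (q - 5)*(q - 3)*(q + 1)*(q)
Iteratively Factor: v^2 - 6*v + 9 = (v - 3)*(v - 3)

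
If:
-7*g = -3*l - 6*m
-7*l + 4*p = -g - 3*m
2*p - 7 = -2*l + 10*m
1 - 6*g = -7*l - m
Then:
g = -681/433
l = -573/433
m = -508/433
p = -903/866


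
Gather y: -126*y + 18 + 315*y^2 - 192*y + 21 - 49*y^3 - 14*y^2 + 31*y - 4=-49*y^3 + 301*y^2 - 287*y + 35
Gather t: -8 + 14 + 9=15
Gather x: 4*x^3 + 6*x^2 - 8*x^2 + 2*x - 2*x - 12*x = 4*x^3 - 2*x^2 - 12*x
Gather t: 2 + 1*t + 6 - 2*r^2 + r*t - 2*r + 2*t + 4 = -2*r^2 - 2*r + t*(r + 3) + 12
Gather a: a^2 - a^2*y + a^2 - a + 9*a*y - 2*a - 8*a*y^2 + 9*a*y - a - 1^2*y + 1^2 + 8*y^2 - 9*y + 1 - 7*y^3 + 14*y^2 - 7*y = a^2*(2 - y) + a*(-8*y^2 + 18*y - 4) - 7*y^3 + 22*y^2 - 17*y + 2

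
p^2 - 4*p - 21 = (p - 7)*(p + 3)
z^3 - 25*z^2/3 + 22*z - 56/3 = (z - 4)*(z - 7/3)*(z - 2)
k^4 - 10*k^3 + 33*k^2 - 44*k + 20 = (k - 5)*(k - 2)^2*(k - 1)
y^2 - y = y*(y - 1)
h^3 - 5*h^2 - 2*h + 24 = (h - 4)*(h - 3)*(h + 2)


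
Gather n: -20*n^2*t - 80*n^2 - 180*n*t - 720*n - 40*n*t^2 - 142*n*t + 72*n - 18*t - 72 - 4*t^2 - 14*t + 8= n^2*(-20*t - 80) + n*(-40*t^2 - 322*t - 648) - 4*t^2 - 32*t - 64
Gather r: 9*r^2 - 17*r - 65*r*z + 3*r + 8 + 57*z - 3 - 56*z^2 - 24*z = 9*r^2 + r*(-65*z - 14) - 56*z^2 + 33*z + 5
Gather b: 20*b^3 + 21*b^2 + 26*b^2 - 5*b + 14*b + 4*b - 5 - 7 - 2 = 20*b^3 + 47*b^2 + 13*b - 14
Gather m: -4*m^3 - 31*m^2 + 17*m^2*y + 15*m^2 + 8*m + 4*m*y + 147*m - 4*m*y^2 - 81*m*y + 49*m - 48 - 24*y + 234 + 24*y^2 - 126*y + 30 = -4*m^3 + m^2*(17*y - 16) + m*(-4*y^2 - 77*y + 204) + 24*y^2 - 150*y + 216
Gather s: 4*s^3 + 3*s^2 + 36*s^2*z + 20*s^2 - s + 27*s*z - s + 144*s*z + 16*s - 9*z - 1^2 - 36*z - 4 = 4*s^3 + s^2*(36*z + 23) + s*(171*z + 14) - 45*z - 5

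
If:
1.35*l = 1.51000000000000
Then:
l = 1.12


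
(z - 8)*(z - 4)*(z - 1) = z^3 - 13*z^2 + 44*z - 32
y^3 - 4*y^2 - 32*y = y*(y - 8)*(y + 4)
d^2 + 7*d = d*(d + 7)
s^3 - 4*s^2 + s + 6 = (s - 3)*(s - 2)*(s + 1)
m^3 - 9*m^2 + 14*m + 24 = (m - 6)*(m - 4)*(m + 1)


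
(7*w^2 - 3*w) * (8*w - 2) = 56*w^3 - 38*w^2 + 6*w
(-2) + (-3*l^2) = -3*l^2 - 2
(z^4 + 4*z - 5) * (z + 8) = z^5 + 8*z^4 + 4*z^2 + 27*z - 40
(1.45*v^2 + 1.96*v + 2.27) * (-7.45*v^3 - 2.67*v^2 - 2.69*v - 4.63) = -10.8025*v^5 - 18.4735*v^4 - 26.0452*v^3 - 18.0468*v^2 - 15.1811*v - 10.5101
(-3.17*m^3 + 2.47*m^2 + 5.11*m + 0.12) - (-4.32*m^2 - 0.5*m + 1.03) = -3.17*m^3 + 6.79*m^2 + 5.61*m - 0.91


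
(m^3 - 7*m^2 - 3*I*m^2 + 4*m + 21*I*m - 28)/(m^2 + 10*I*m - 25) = (m^3 - m^2*(7 + 3*I) + m*(4 + 21*I) - 28)/(m^2 + 10*I*m - 25)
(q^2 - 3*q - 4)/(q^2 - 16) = (q + 1)/(q + 4)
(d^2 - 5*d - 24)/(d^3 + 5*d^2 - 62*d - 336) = (d + 3)/(d^2 + 13*d + 42)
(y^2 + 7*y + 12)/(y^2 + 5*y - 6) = (y^2 + 7*y + 12)/(y^2 + 5*y - 6)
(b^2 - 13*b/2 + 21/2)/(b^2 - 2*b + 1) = (2*b^2 - 13*b + 21)/(2*(b^2 - 2*b + 1))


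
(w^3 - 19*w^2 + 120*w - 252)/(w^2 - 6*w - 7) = (w^2 - 12*w + 36)/(w + 1)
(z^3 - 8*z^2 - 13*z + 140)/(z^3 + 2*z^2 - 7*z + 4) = (z^2 - 12*z + 35)/(z^2 - 2*z + 1)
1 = 1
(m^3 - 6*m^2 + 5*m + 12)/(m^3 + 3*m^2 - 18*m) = (m^2 - 3*m - 4)/(m*(m + 6))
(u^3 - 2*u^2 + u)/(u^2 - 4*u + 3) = u*(u - 1)/(u - 3)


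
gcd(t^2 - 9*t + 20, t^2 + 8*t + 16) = 1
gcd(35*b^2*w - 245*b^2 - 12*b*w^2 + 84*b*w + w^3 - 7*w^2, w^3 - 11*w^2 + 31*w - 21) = w - 7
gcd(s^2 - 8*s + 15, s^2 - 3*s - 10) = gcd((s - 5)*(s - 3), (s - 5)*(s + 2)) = s - 5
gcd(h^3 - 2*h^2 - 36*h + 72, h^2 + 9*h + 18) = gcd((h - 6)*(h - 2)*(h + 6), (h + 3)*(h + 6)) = h + 6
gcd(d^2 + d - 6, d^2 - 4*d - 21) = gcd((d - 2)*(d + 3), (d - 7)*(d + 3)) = d + 3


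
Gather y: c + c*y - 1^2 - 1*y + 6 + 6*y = c + y*(c + 5) + 5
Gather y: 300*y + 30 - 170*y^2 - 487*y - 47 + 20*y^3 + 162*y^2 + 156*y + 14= 20*y^3 - 8*y^2 - 31*y - 3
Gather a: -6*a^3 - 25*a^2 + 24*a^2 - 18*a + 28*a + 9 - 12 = -6*a^3 - a^2 + 10*a - 3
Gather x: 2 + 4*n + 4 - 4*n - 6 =0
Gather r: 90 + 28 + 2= 120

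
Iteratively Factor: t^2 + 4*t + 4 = (t + 2)*(t + 2)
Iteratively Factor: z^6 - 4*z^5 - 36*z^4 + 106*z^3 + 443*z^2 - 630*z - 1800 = (z - 3)*(z^5 - z^4 - 39*z^3 - 11*z^2 + 410*z + 600) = (z - 3)*(z + 3)*(z^4 - 4*z^3 - 27*z^2 + 70*z + 200) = (z - 3)*(z + 2)*(z + 3)*(z^3 - 6*z^2 - 15*z + 100) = (z - 3)*(z + 2)*(z + 3)*(z + 4)*(z^2 - 10*z + 25) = (z - 5)*(z - 3)*(z + 2)*(z + 3)*(z + 4)*(z - 5)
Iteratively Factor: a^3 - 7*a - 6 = (a + 1)*(a^2 - a - 6) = (a + 1)*(a + 2)*(a - 3)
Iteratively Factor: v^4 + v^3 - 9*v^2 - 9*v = (v + 1)*(v^3 - 9*v) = (v + 1)*(v + 3)*(v^2 - 3*v) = (v - 3)*(v + 1)*(v + 3)*(v)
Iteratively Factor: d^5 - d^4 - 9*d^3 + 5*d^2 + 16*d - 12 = (d - 1)*(d^4 - 9*d^2 - 4*d + 12) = (d - 3)*(d - 1)*(d^3 + 3*d^2 - 4) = (d - 3)*(d - 1)*(d + 2)*(d^2 + d - 2) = (d - 3)*(d - 1)*(d + 2)^2*(d - 1)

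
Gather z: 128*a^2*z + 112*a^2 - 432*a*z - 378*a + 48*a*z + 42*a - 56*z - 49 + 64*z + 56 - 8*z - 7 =112*a^2 - 336*a + z*(128*a^2 - 384*a)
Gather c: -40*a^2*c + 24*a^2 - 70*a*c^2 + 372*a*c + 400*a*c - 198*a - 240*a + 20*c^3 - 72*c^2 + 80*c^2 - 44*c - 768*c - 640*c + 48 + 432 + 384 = 24*a^2 - 438*a + 20*c^3 + c^2*(8 - 70*a) + c*(-40*a^2 + 772*a - 1452) + 864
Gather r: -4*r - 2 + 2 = -4*r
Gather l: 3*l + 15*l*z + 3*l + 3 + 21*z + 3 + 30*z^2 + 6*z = l*(15*z + 6) + 30*z^2 + 27*z + 6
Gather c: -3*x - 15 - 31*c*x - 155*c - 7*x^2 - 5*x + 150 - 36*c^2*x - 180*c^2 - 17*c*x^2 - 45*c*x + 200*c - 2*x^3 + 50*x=c^2*(-36*x - 180) + c*(-17*x^2 - 76*x + 45) - 2*x^3 - 7*x^2 + 42*x + 135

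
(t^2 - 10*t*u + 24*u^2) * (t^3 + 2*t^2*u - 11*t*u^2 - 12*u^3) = t^5 - 8*t^4*u - 7*t^3*u^2 + 146*t^2*u^3 - 144*t*u^4 - 288*u^5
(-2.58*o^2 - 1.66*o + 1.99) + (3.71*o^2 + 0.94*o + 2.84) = 1.13*o^2 - 0.72*o + 4.83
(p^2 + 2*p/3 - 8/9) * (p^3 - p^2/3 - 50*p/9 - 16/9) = p^5 + p^4/3 - 20*p^3/3 - 140*p^2/27 + 304*p/81 + 128/81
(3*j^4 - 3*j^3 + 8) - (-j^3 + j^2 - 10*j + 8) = 3*j^4 - 2*j^3 - j^2 + 10*j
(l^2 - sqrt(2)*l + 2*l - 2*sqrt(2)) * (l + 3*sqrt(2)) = l^3 + 2*l^2 + 2*sqrt(2)*l^2 - 6*l + 4*sqrt(2)*l - 12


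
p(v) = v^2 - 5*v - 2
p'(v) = 2*v - 5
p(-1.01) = 4.07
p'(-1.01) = -7.02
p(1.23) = -6.64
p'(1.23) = -2.54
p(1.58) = -7.40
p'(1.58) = -1.84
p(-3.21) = 24.35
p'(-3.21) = -11.42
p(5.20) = -0.96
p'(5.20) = 5.40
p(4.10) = -5.69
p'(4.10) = 3.20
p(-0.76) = 2.38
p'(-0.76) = -6.52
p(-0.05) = -1.75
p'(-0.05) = -5.10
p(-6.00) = 64.00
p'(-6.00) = -17.00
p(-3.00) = 22.00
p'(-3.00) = -11.00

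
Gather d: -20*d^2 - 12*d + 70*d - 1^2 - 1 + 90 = -20*d^2 + 58*d + 88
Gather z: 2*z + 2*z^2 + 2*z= 2*z^2 + 4*z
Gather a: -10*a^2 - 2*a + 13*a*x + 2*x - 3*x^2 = -10*a^2 + a*(13*x - 2) - 3*x^2 + 2*x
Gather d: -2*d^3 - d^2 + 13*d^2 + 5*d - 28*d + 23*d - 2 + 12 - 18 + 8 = -2*d^3 + 12*d^2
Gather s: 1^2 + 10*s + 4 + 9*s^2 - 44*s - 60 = 9*s^2 - 34*s - 55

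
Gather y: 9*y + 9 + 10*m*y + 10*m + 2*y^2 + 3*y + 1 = 10*m + 2*y^2 + y*(10*m + 12) + 10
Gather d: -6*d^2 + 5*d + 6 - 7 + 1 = -6*d^2 + 5*d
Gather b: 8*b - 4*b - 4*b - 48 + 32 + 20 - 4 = 0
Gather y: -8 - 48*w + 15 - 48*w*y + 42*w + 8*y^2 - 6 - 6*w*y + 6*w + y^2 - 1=-54*w*y + 9*y^2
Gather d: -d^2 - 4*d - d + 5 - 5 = -d^2 - 5*d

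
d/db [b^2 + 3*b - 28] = 2*b + 3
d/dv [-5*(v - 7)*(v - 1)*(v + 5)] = -15*v^2 + 30*v + 165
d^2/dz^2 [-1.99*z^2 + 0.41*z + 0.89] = -3.98000000000000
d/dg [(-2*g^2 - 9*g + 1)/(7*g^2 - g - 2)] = (65*g^2 - 6*g + 19)/(49*g^4 - 14*g^3 - 27*g^2 + 4*g + 4)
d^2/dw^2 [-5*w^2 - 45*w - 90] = -10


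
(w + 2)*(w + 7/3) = w^2 + 13*w/3 + 14/3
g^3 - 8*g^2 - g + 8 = (g - 8)*(g - 1)*(g + 1)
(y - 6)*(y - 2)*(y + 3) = y^3 - 5*y^2 - 12*y + 36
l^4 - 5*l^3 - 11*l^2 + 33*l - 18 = (l - 6)*(l - 1)^2*(l + 3)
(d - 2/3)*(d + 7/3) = d^2 + 5*d/3 - 14/9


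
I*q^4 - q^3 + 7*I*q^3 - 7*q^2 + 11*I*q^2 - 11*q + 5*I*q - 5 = (q + 1)*(q + 5)*(q + I)*(I*q + I)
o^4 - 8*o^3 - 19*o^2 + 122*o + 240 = (o - 8)*(o - 5)*(o + 2)*(o + 3)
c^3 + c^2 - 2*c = c*(c - 1)*(c + 2)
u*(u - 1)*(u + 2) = u^3 + u^2 - 2*u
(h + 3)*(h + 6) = h^2 + 9*h + 18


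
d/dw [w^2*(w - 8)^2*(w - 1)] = w*(5*w^3 - 68*w^2 + 240*w - 128)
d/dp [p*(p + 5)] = 2*p + 5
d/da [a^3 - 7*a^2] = a*(3*a - 14)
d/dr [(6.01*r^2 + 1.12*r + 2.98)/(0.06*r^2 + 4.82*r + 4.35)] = (28.901*r^2 + 51.9294*r - 9.4916)/(0.0036*r^4 + 0.5784*r^3 + 23.7544*r^2 + 41.934*r + 18.9225)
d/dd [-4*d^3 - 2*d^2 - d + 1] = -12*d^2 - 4*d - 1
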